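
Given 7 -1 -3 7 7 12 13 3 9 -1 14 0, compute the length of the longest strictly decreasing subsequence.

3

Let dp[i] be the longest decreasing subsequence ending at position i. Then dp = [1, 2, 3, 1, 1, 1, 1, 2, 2, 3, 1, 3].
The maximum is 3; one witness is 7, -1, -3 at positions 1,2,3.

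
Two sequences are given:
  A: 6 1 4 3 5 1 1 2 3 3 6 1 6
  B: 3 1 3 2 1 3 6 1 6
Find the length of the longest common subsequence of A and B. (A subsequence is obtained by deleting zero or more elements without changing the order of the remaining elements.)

7

A longest common subsequence is 1, 3, 1, 3, 6, 1, 6 (length 7); the LCS DP confirms no longer common subsequence exists.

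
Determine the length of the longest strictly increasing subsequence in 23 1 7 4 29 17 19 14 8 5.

4

One longest increasing subsequence is 1, 7, 17, 19 (positions 2,3,6,7), of length 4; no longer one exists.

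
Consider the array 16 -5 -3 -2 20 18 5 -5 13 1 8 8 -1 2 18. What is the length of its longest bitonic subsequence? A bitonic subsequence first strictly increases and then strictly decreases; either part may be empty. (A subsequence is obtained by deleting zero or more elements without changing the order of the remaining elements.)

One longest bitonic subsequence is -5, -3, -2, 20, 18, 13, 8, 2 (positions 2,3,4,5,6,9,12,14): it rises to 20 then falls. Length 8 is optimal.

8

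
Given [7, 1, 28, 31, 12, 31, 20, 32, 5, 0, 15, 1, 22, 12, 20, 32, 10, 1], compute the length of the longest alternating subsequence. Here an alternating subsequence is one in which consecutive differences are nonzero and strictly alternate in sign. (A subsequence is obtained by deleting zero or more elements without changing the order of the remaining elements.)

A longest alternating subsequence is 7, 1, 28, 12, 31, 20, 32, 5, 15, 1, 22, 12, 20, 10 (positions 1,2,3,5,6,7,8,9,11,12,13,14,15,17); its 13 consecutive differences strictly alternate in sign, and length 14 is optimal.

14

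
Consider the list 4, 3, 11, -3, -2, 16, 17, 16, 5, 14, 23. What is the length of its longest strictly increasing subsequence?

5

Let dp[i] be the longest increasing subsequence ending at position i. Then dp = [1, 1, 2, 1, 2, 3, 4, 3, 3, 4, 5].
The maximum is 5; one witness is 4, 11, 16, 17, 23 at positions 1,3,6,7,11.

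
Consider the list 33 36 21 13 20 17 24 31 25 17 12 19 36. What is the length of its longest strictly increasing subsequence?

5

Scanning left to right, the best length ending at each element is: 33→1, 36→2, 21→1, 13→1, 20→2, 17→2, 24→3, 31→4, 25→4, 17→2, 12→1, 19→3, 36→5.
So the longest increasing subsequence has length 5, e.g. 13, 20, 24, 31, 36.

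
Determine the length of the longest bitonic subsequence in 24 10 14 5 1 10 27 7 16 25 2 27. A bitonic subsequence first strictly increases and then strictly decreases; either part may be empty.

One longest bitonic subsequence is 24, 14, 10, 7, 2 (positions 1,3,6,8,11): it rises to 24 then falls. Length 5 is optimal.

5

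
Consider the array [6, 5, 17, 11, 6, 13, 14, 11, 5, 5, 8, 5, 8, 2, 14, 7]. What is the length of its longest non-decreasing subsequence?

One longest non-decreasing subsequence is 5, 5, 5, 8, 8, 14 (positions 2,9,10,11,13,15), of length 6; no longer one exists.

6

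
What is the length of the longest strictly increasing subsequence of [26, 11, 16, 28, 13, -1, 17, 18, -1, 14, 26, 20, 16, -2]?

5

One longest increasing subsequence is 11, 16, 17, 18, 26 (positions 2,3,7,8,11), of length 5; no longer one exists.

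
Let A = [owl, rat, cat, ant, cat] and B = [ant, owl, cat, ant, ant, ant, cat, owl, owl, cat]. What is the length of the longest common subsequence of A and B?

4

A longest common subsequence is owl, cat, ant, cat (length 4); the LCS DP confirms no longer common subsequence exists.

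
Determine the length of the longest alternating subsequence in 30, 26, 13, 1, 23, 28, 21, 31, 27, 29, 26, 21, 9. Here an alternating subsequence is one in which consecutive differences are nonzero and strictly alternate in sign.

Track the best alternating length ending on an up-step vs a down-step at each position: up/down = 1/1, 1/2, 1/2, 1/2, 3/2, 3/2, 3/4, 5/1, 5/6, 7/6, 5/8, 3/8, 3/8.
The maximum over both is 8; one such subsequence is 30, 13, 23, 21, 31, 27, 29, 26.

8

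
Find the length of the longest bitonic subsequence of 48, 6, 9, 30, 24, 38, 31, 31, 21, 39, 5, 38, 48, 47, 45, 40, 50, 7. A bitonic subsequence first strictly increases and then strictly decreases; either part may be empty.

Let inc[i] be the LIS ending at i and dec[i] the longest strictly decreasing subsequence starting at i. inc = [1, 1, 2, 3, 3, 4, 4, 4, 3, 5, 1, 5, 6, 6, 6, 6, 7, 2], dec = [5, 2, 2, 4, 3, 4, 3, 3, 2, 3, 1, 2, 5, 4, 3, 2, 2, 1].
max_i inc[i]+dec[i]−1 = 10, with one witness 6, 9, 30, 38, 39, 48, 47, 45, 40, 7.

10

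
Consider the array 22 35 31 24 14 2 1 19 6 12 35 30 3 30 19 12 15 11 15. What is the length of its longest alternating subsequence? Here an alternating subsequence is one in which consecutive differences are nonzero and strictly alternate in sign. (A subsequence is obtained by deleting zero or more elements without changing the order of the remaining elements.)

Track the best alternating length ending on an up-step vs a down-step at each position: up/down = 1/1, 2/1, 2/3, 2/3, 1/3, 1/3, 1/3, 4/3, 4/5, 6/5, 6/1, 6/7, 4/7, 8/7, 8/9, 8/9, 10/9, 8/11, 12/9.
The maximum over both is 12; one such subsequence is 22, 35, 14, 19, 6, 12, 3, 30, 12, 15, 11, 15.

12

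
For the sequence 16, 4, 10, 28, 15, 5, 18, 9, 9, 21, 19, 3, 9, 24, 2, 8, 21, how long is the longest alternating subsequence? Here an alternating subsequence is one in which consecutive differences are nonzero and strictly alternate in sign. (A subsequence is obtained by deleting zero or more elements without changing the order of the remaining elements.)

11

A longest alternating subsequence is 16, 4, 28, 15, 18, 9, 21, 3, 9, 2, 8 (positions 1,2,4,5,7,8,10,12,13,15,16); its 10 consecutive differences strictly alternate in sign, and length 11 is optimal.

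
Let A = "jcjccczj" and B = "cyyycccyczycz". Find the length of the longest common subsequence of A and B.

Backtracking the LCS table gives one alignment: c (A2,B6) → c (A4,B7) → c (A5,B9) → c (A6,B12) → z (A7,B13).
So the longest common subsequence has length 5.

5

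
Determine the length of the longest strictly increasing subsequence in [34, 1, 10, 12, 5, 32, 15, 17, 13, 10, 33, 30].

One longest increasing subsequence is 1, 10, 12, 15, 17, 33 (positions 2,3,4,7,8,11), of length 6; no longer one exists.

6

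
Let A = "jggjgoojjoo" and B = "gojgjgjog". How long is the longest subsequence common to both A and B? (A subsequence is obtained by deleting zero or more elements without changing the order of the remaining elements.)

6

A longest common subsequence is jgjgjo (length 6); the LCS DP confirms no longer common subsequence exists.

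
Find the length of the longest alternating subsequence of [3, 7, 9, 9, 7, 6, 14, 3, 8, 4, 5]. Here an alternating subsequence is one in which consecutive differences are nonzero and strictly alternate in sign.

8

A longest alternating subsequence is 3, 9, 7, 14, 3, 8, 4, 5 (positions 1,3,5,7,8,9,10,11); its 7 consecutive differences strictly alternate in sign, and length 8 is optimal.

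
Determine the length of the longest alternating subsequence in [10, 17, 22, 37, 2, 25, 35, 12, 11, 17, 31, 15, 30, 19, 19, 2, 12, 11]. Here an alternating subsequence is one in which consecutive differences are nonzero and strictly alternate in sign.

A longest alternating subsequence is 10, 17, 2, 25, 12, 17, 15, 30, 2, 12, 11 (positions 1,2,5,6,8,10,12,13,16,17,18); its 10 consecutive differences strictly alternate in sign, and length 11 is optimal.

11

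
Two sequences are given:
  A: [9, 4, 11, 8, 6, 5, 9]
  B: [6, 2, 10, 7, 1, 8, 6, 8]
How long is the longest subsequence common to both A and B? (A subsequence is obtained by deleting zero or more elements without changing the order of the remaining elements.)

2

A longest common subsequence is 8, 6 (length 2); the LCS DP confirms no longer common subsequence exists.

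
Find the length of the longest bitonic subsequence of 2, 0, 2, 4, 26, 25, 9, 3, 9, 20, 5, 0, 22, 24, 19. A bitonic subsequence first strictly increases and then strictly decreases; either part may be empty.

One longest bitonic subsequence is 0, 2, 4, 26, 25, 20, 5, 0 (positions 2,3,4,5,6,10,11,12): it rises to 26 then falls. Length 8 is optimal.

8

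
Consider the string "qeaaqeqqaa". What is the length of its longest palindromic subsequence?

7

One longest palindromic subsequence is aaqqqaa (positions 3,4,5,7,8,9,10); it reads the same forward and backward, and the interval DP gives dp[1][10] = 7.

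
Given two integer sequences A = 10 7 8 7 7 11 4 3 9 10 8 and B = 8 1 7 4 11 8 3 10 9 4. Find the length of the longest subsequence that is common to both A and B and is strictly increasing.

3

A longest common strictly increasing subsequence is 7, 8, 10 (length 3); it appears in order in both A and B, and no longer such subsequence exists.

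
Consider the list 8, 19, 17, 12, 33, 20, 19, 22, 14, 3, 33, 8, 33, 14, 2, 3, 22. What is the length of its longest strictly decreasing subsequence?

6

One longest decreasing subsequence is 33, 20, 19, 14, 3, 2 (positions 5,6,7,9,10,15), of length 6; no longer one exists.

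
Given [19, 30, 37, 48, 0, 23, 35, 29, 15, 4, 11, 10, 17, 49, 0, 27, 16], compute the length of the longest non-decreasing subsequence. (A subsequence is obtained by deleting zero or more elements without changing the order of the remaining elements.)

5

Let dp[i] be the longest non-decreasing subsequence ending at position i. Then dp = [1, 2, 3, 4, 1, 2, 3, 3, 2, 2, 3, 3, 4, 5, 2, 5, 4].
The maximum is 5; one witness is 19, 30, 37, 48, 49 at positions 1,2,3,4,14.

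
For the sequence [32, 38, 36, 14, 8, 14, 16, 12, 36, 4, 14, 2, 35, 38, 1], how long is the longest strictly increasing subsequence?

5

Let dp[i] be the longest increasing subsequence ending at position i. Then dp = [1, 2, 2, 1, 1, 2, 3, 2, 4, 1, 3, 1, 4, 5, 1].
The maximum is 5; one witness is 8, 14, 16, 36, 38 at positions 5,6,7,9,14.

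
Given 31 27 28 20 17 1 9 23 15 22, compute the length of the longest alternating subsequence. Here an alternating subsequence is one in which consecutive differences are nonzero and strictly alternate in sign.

7

A longest alternating subsequence is 31, 27, 28, 20, 23, 15, 22 (positions 1,2,3,4,8,9,10); its 6 consecutive differences strictly alternate in sign, and length 7 is optimal.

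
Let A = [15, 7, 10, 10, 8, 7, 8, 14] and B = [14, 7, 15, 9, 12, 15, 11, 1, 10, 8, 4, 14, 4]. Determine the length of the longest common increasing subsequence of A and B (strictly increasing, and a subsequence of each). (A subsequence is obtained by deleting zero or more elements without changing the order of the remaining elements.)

A longest common strictly increasing subsequence is 7, 10, 14 (length 3); it appears in order in both A and B, and no longer such subsequence exists.

3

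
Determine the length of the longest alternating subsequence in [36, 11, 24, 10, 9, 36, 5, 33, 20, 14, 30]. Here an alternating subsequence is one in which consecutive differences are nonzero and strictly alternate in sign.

A longest alternating subsequence is 36, 11, 24, 10, 36, 5, 33, 20, 30 (positions 1,2,3,4,6,7,8,9,11); its 8 consecutive differences strictly alternate in sign, and length 9 is optimal.

9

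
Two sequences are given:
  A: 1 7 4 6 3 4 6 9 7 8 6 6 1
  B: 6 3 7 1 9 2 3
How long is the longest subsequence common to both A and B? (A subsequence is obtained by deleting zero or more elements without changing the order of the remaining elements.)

4

A longest common subsequence is 6, 3, 7, 1 (length 4); the LCS DP confirms no longer common subsequence exists.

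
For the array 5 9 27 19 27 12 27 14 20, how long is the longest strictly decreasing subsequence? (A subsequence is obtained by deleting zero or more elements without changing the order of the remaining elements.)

3

One longest decreasing subsequence is 27, 19, 12 (positions 3,4,6), of length 3; no longer one exists.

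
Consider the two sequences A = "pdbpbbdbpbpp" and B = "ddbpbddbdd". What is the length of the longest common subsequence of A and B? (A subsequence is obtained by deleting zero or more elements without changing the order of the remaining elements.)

Backtracking the LCS table gives one alignment: d (A2,B2) → b (A3,B3) → p (A4,B4) → b (A5,B5) → b (A6,B8) → d (A7,B10).
So the longest common subsequence has length 6.

6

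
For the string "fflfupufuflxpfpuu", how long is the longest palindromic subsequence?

9

Using dp[i][j] = 2 + dp[i+1][j−1] if the ends match, else max(dp[i+1][j], dp[i][j−1]):
dp[1][17] = 9. A witness is flfufuflf at positions 2,3,4,5,8,9,10,11,14.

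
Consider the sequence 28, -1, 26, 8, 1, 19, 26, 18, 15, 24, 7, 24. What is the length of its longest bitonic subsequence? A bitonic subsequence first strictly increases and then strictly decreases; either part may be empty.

7

One longest bitonic subsequence is -1, 8, 19, 26, 18, 15, 7 (positions 2,4,6,7,8,9,11): it rises to 26 then falls. Length 7 is optimal.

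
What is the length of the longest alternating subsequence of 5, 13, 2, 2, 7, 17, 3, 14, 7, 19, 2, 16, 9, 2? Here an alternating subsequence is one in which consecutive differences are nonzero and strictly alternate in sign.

11

A longest alternating subsequence is 5, 13, 2, 7, 3, 14, 7, 19, 2, 16, 9 (positions 1,2,3,5,7,8,9,10,11,12,13); its 10 consecutive differences strictly alternate in sign, and length 11 is optimal.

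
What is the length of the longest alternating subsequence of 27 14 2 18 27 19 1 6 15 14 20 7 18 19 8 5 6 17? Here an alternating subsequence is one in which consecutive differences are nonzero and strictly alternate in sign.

Track the best alternating length ending on an up-step vs a down-step at each position: up/down = 1/1, 1/2, 1/2, 3/2, 3/1, 3/4, 1/4, 5/4, 5/4, 5/6, 7/4, 5/8, 9/8, 9/8, 9/10, 5/10, 11/10, 11/10.
The maximum over both is 11; one such subsequence is 27, 14, 18, 1, 15, 14, 20, 7, 18, 5, 6.

11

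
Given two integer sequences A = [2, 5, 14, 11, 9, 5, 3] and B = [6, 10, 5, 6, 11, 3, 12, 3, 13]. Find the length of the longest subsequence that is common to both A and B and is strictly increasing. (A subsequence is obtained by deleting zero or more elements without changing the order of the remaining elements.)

2

For each value that appears in both, track the longest common increasing run ending there.
The best achievable length is 2; one witness is 5, 11 (A-positions 2,4, B-positions 3,5).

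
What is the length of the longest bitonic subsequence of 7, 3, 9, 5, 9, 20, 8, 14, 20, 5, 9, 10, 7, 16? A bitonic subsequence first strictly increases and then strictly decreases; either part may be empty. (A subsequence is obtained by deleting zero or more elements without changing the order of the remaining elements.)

7

One longest bitonic subsequence is 3, 5, 9, 20, 14, 10, 7 (positions 2,4,5,6,8,12,13): it rises to 20 then falls. Length 7 is optimal.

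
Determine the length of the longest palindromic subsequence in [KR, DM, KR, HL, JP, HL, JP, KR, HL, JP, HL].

7

Using dp[i][j] = 2 + dp[i+1][j−1] if the ends match, else max(dp[i+1][j], dp[i][j−1]):
dp[1][11] = 7. A witness is HL JP HL KR HL JP HL at positions 4,5,6,8,9,10,11.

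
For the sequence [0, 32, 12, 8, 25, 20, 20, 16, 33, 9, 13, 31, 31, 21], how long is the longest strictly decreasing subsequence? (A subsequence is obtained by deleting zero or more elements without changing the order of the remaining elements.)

5

One longest decreasing subsequence is 32, 25, 20, 16, 9 (positions 2,5,6,8,10), of length 5; no longer one exists.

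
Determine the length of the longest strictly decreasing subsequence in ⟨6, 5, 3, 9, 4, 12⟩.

One longest decreasing subsequence is 6, 5, 3 (positions 1,2,3), of length 3; no longer one exists.

3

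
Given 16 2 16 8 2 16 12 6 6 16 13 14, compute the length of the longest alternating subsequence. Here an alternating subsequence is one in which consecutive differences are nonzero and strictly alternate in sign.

Track the best alternating length ending on an up-step vs a down-step at each position: up/down = 1/1, 1/2, 3/1, 3/4, 1/4, 5/1, 5/6, 5/6, 5/6, 7/1, 7/8, 9/8.
The maximum over both is 9; one such subsequence is 16, 2, 16, 8, 16, 12, 16, 13, 14.

9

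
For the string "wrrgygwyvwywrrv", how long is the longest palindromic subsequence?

9

Using dp[i][j] = 2 + dp[i+1][j−1] if the ends match, else max(dp[i+1][j], dp[i][j−1]):
dp[1][15] = 9. A witness is rrwywywrr at positions 2,3,7,8,10,11,12,13,14.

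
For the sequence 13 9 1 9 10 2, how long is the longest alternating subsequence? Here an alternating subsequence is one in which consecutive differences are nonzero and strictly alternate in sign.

4

Track the best alternating length ending on an up-step vs a down-step at each position: up/down = 1/1, 1/2, 1/2, 3/2, 3/2, 3/4.
The maximum over both is 4; one such subsequence is 13, 1, 9, 2.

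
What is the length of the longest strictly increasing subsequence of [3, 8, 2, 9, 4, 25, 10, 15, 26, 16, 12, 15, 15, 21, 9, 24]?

One longest increasing subsequence is 3, 8, 9, 10, 15, 16, 21, 24 (positions 1,2,4,7,8,10,14,16), of length 8; no longer one exists.

8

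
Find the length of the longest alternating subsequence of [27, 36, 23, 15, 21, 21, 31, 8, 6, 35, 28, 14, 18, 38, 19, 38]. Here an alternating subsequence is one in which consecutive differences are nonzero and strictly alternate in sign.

Track the best alternating length ending on an up-step vs a down-step at each position: up/down = 1/1, 2/1, 1/3, 1/3, 4/3, 4/3, 4/3, 1/5, 1/5, 6/3, 6/7, 6/7, 8/7, 8/1, 8/9, 10/1.
The maximum over both is 10; one such subsequence is 27, 36, 15, 21, 8, 35, 28, 38, 19, 38.

10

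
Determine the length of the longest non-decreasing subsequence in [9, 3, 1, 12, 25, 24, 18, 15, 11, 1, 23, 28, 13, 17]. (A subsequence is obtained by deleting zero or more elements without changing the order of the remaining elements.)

5

Scanning left to right, the best length ending at each element is: 9→1, 3→1, 1→1, 12→2, 25→3, 24→3, 18→3, 15→3, 11→2, 1→2, 23→4, 28→5, 13→3, 17→4.
So the longest non-decreasing subsequence has length 5, e.g. 9, 12, 18, 23, 28.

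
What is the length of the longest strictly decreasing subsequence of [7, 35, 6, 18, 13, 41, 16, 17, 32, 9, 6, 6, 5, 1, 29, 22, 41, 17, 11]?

Let dp[i] be the longest decreasing subsequence ending at position i. Then dp = [1, 1, 2, 2, 3, 1, 3, 3, 2, 4, 5, 5, 6, 7, 3, 4, 1, 5, 6].
The maximum is 7; one witness is 35, 18, 13, 9, 6, 5, 1 at positions 2,4,5,10,11,13,14.

7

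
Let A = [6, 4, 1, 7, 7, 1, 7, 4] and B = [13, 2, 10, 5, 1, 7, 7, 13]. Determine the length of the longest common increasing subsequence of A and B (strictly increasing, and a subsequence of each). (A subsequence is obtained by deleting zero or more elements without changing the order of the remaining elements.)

2

For each value that appears in both, track the longest common increasing run ending there.
The best achievable length is 2; one witness is 1, 7 (A-positions 3,4, B-positions 5,6).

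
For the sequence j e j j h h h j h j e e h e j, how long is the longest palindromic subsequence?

11

Using dp[i][j] = 2 + dp[i+1][j−1] if the ends match, else max(dp[i+1][j], dp[i][j−1]):
dp[1][15] = 11. A witness is jejjhhhjjej at positions 1,2,3,4,5,6,7,8,10,14,15.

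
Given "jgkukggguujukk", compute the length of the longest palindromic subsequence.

One longest palindromic subsequence is kkujukk (positions 3,5,9,11,12,13,14); it reads the same forward and backward, and the interval DP gives dp[1][14] = 7.

7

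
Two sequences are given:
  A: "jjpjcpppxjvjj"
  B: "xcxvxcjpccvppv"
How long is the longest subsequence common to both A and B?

A longest common subsequence is jpcppv (length 6); the LCS DP confirms no longer common subsequence exists.

6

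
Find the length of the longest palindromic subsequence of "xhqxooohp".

5

One longest palindromic subsequence is hoooh (positions 2,5,6,7,8); it reads the same forward and backward, and the interval DP gives dp[1][9] = 5.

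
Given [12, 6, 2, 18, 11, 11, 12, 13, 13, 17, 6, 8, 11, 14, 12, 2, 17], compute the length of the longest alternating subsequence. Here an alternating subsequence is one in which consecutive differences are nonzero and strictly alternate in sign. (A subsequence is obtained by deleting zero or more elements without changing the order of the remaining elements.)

9

Track the best alternating length ending on an up-step vs a down-step at each position: up/down = 1/1, 1/2, 1/2, 3/1, 3/4, 3/4, 5/4, 5/4, 5/4, 5/4, 3/6, 7/6, 7/6, 7/6, 7/8, 1/8, 9/4.
The maximum over both is 9; one such subsequence is 12, 6, 18, 11, 12, 6, 14, 12, 17.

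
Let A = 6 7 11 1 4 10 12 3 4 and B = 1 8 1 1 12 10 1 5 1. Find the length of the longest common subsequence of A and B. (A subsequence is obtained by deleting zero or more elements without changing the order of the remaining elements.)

Backtracking the LCS table gives one alignment: 1 (A4,B4) → 10 (A6,B6).
So the longest common subsequence has length 2.

2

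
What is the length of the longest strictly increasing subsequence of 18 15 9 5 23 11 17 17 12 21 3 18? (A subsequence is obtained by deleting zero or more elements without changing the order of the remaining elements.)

One longest increasing subsequence is 9, 11, 17, 21 (positions 3,6,7,10), of length 4; no longer one exists.

4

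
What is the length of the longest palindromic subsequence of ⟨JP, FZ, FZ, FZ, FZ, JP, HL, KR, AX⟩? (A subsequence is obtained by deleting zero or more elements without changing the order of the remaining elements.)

6

Using dp[i][j] = 2 + dp[i+1][j−1] if the ends match, else max(dp[i+1][j], dp[i][j−1]):
dp[1][9] = 6. A witness is JP FZ FZ FZ FZ JP at positions 1,2,3,4,5,6.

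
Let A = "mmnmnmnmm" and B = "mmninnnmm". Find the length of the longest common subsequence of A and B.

7

A longest common subsequence is mmnnnmm (length 7); the LCS DP confirms no longer common subsequence exists.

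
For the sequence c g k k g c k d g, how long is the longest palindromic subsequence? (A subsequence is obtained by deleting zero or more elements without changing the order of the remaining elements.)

6

Using dp[i][j] = 2 + dp[i+1][j−1] if the ends match, else max(dp[i+1][j], dp[i][j−1]):
dp[1][9] = 6. A witness is cgkkgc at positions 1,2,3,4,5,6.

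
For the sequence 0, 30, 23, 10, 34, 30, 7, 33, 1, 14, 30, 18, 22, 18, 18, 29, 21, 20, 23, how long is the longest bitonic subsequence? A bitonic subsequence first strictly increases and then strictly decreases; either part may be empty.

8

One longest bitonic subsequence is 0, 30, 34, 33, 30, 29, 21, 20 (positions 1,2,5,8,11,16,17,18): it rises to 34 then falls. Length 8 is optimal.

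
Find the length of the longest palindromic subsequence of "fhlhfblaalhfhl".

Using dp[i][j] = 2 + dp[i+1][j−1] if the ends match, else max(dp[i+1][j], dp[i][j−1]):
dp[1][14] = 10. A witness is lhflaalfhl at positions 3,4,5,7,8,9,10,12,13,14.

10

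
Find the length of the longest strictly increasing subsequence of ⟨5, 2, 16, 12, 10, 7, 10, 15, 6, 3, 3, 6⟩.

Scanning left to right, the best length ending at each element is: 5→1, 2→1, 16→2, 12→2, 10→2, 7→2, 10→3, 15→4, 6→2, 3→2, 3→2, 6→3.
So the longest increasing subsequence has length 4, e.g. 5, 7, 10, 15.

4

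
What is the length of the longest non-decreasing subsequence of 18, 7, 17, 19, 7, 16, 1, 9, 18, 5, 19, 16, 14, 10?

One longest non-decreasing subsequence is 7, 7, 16, 18, 19 (positions 2,5,6,9,11), of length 5; no longer one exists.

5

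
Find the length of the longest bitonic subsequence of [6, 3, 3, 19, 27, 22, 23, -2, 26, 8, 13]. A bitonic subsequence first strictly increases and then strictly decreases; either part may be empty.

Let inc[i] be the LIS ending at i and dec[i] the longest strictly decreasing subsequence starting at i. inc = [1, 1, 1, 2, 3, 3, 4, 1, 5, 2, 3], dec = [3, 2, 2, 2, 3, 2, 2, 1, 2, 1, 1].
max_i inc[i]+dec[i]−1 = 6, with one witness 6, 19, 22, 23, 26, 13.

6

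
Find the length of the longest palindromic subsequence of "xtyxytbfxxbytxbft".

Using dp[i][j] = 2 + dp[i+1][j−1] if the ends match, else max(dp[i+1][j], dp[i][j−1]):
dp[1][17] = 10. A witness is txtbxxbtxt at positions 2,4,6,7,9,10,11,13,14,17.

10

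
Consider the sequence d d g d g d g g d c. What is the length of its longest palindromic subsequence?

One longest palindromic subsequence is dggdggd (positions 2,3,5,6,7,8,9); it reads the same forward and backward, and the interval DP gives dp[1][10] = 7.

7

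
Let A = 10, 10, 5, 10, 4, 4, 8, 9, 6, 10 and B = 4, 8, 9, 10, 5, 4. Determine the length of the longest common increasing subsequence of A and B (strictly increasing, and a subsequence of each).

4

For each value that appears in both, track the longest common increasing run ending there.
The best achievable length is 4; one witness is 4, 8, 9, 10 (A-positions 5,7,8,10, B-positions 1,2,3,4).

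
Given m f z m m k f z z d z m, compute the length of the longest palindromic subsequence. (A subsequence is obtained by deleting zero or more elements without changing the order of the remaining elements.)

6

One longest palindromic subsequence is mzzzzm (positions 1,3,8,9,11,12); it reads the same forward and backward, and the interval DP gives dp[1][12] = 6.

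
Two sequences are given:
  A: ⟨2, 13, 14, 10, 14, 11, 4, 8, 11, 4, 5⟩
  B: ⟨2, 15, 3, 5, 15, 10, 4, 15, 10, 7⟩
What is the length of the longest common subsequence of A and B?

3

Backtracking the LCS table gives one alignment: 2 (A1,B1) → 10 (A4,B6) → 4 (A7,B7).
So the longest common subsequence has length 3.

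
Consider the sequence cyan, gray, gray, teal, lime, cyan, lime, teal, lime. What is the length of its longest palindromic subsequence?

5

One longest palindromic subsequence is teal lime cyan lime teal (positions 4,5,6,7,8); it reads the same forward and backward, and the interval DP gives dp[1][9] = 5.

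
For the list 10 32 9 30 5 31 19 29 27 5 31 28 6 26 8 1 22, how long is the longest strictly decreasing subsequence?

Let dp[i] be the longest decreasing subsequence ending at position i. Then dp = [1, 1, 2, 2, 3, 2, 3, 3, 4, 5, 2, 4, 5, 5, 6, 7, 6].
The maximum is 7; one witness is 32, 30, 29, 27, 26, 8, 1 at positions 2,4,8,9,14,15,16.

7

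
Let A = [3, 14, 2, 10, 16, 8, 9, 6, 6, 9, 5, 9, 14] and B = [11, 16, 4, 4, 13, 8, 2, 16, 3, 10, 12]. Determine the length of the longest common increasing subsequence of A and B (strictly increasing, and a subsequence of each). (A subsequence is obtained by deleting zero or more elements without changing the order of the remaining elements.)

A longest common strictly increasing subsequence is 2, 16 (length 2); it appears in order in both A and B, and no longer such subsequence exists.

2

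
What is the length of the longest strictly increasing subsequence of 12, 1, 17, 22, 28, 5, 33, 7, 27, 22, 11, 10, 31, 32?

6

Scanning left to right, the best length ending at each element is: 12→1, 1→1, 17→2, 22→3, 28→4, 5→2, 33→5, 7→3, 27→4, 22→4, 11→4, 10→4, 31→5, 32→6.
So the longest increasing subsequence has length 6, e.g. 12, 17, 22, 28, 31, 32.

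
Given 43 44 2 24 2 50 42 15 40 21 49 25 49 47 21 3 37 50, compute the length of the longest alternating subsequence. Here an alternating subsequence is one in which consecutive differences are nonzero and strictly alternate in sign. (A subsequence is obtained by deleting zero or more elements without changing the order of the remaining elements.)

Track the best alternating length ending on an up-step vs a down-step at each position: up/down = 1/1, 2/1, 1/3, 4/3, 1/5, 6/1, 6/7, 6/7, 8/7, 8/9, 10/7, 10/11, 12/7, 12/13, 8/13, 6/13, 14/13, 14/1.
The maximum over both is 14; one such subsequence is 43, 44, 2, 24, 2, 50, 15, 40, 21, 49, 25, 49, 21, 37.

14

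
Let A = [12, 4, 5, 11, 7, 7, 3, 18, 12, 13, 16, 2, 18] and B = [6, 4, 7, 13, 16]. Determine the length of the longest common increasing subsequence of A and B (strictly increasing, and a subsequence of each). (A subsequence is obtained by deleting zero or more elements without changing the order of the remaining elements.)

A longest common strictly increasing subsequence is 4, 7, 13, 16 (length 4); it appears in order in both A and B, and no longer such subsequence exists.

4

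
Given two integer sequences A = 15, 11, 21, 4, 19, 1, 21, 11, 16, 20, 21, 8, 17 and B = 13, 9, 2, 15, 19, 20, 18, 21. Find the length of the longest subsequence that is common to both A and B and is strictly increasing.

4

For each value that appears in both, track the longest common increasing run ending there.
The best achievable length is 4; one witness is 15, 19, 20, 21 (A-positions 1,5,10,11, B-positions 4,5,6,8).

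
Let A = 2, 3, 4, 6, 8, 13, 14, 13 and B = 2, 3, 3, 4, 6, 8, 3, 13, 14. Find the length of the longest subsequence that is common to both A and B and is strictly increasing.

For each value that appears in both, track the longest common increasing run ending there.
The best achievable length is 7; one witness is 2, 3, 4, 6, 8, 13, 14 (A-positions 1,2,3,4,5,6,7, B-positions 1,2,4,5,6,8,9).

7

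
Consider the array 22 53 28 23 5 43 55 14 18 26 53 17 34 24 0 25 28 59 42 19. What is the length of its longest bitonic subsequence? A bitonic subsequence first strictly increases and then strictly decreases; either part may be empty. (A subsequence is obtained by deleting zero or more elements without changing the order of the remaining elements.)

9

Let inc[i] be the LIS ending at i and dec[i] the longest strictly decreasing subsequence starting at i. inc = [1, 2, 2, 2, 1, 3, 4, 2, 3, 4, 5, 3, 5, 4, 1, 5, 6, 7, 7, 4], dec = [4, 6, 5, 4, 2, 4, 5, 2, 3, 3, 4, 2, 3, 2, 1, 2, 2, 3, 2, 1].
max_i inc[i]+dec[i]−1 = 9, with one witness 5, 14, 18, 24, 25, 28, 59, 42, 19.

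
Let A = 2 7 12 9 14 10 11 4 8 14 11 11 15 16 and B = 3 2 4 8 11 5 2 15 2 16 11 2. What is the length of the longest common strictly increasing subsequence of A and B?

A longest common strictly increasing subsequence is 2, 4, 8, 11, 15, 16 (length 6); it appears in order in both A and B, and no longer such subsequence exists.

6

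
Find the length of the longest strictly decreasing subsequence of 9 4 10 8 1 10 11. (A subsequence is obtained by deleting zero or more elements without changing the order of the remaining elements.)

Scanning left to right, the best length ending at each element is: 9→1, 4→2, 10→1, 8→2, 1→3, 10→1, 11→1.
So the longest decreasing subsequence has length 3, e.g. 9, 4, 1.

3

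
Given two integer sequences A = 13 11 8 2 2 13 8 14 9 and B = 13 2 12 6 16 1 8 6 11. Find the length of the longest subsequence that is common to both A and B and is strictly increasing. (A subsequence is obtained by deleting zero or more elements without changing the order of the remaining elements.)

A longest common strictly increasing subsequence is 2, 8 (length 2); it appears in order in both A and B, and no longer such subsequence exists.

2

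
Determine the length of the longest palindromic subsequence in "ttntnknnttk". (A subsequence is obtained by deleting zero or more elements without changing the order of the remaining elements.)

9

One longest palindromic subsequence is ttnnknntt (positions 1,2,3,5,6,7,8,9,10); it reads the same forward and backward, and the interval DP gives dp[1][11] = 9.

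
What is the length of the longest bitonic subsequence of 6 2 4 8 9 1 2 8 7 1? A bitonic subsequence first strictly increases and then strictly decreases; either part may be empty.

Let inc[i] be the LIS ending at i and dec[i] the longest strictly decreasing subsequence starting at i. inc = [1, 1, 2, 3, 4, 1, 2, 3, 3, 1], dec = [4, 2, 3, 3, 4, 1, 2, 3, 2, 1].
max_i inc[i]+dec[i]−1 = 7, with one witness 2, 4, 8, 9, 8, 7, 1.

7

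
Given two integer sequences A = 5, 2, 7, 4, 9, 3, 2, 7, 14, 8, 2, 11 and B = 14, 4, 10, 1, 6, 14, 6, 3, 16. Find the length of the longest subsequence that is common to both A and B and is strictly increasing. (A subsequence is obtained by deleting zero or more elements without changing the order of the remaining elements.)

For each value that appears in both, track the longest common increasing run ending there.
The best achievable length is 2; one witness is 4, 14 (A-positions 4,9, B-positions 2,6).

2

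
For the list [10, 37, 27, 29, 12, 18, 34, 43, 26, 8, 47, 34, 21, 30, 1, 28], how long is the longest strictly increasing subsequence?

6

Scanning left to right, the best length ending at each element is: 10→1, 37→2, 27→2, 29→3, 12→2, 18→3, 34→4, 43→5, 26→4, 8→1, 47→6, 34→5, 21→4, 30→5, 1→1, 28→5.
So the longest increasing subsequence has length 6, e.g. 10, 27, 29, 34, 43, 47.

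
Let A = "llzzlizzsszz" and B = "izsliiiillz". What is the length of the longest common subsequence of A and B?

Backtracking the LCS table gives one alignment: l (A1,B4) → l (A2,B9) → l (A5,B10) → z (A12,B11).
So the longest common subsequence has length 4.

4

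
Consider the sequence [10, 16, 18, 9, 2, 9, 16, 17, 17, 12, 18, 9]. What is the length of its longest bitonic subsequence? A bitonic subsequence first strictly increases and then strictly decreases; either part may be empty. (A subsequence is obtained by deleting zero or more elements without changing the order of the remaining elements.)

6

Let inc[i] be the LIS ending at i and dec[i] the longest strictly decreasing subsequence starting at i. inc = [1, 2, 3, 1, 1, 2, 3, 4, 4, 3, 5, 2], dec = [3, 3, 4, 2, 1, 1, 3, 3, 3, 2, 2, 1].
max_i inc[i]+dec[i]−1 = 6, with one witness 10, 16, 18, 17, 12, 9.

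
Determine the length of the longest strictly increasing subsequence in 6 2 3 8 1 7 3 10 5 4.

4

Let dp[i] be the longest increasing subsequence ending at position i. Then dp = [1, 1, 2, 3, 1, 3, 2, 4, 3, 3].
The maximum is 4; one witness is 2, 3, 8, 10 at positions 2,3,4,8.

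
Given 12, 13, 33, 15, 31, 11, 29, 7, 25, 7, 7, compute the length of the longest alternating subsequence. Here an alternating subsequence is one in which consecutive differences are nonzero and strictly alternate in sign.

Track the best alternating length ending on an up-step vs a down-step at each position: up/down = 1/1, 2/1, 2/1, 2/3, 4/3, 1/5, 6/5, 1/7, 8/7, 1/9, 1/9.
The maximum over both is 9; one such subsequence is 12, 33, 15, 31, 11, 29, 7, 25, 7.

9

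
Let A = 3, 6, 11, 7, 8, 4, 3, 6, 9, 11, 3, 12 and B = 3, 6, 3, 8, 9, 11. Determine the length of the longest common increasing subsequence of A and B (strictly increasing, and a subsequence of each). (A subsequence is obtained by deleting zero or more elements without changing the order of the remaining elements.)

5

A longest common strictly increasing subsequence is 3, 6, 8, 9, 11 (length 5); it appears in order in both A and B, and no longer such subsequence exists.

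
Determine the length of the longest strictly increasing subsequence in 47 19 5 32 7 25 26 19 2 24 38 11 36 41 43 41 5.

Let dp[i] be the longest increasing subsequence ending at position i. Then dp = [1, 1, 1, 2, 2, 3, 4, 3, 1, 4, 5, 3, 5, 6, 7, 6, 2].
The maximum is 7; one witness is 5, 7, 25, 26, 38, 41, 43 at positions 3,5,6,7,11,14,15.

7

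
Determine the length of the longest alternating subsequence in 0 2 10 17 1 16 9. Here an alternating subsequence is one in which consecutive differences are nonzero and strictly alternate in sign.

Track the best alternating length ending on an up-step vs a down-step at each position: up/down = 1/1, 2/1, 2/1, 2/1, 2/3, 4/3, 4/5.
The maximum over both is 5; one such subsequence is 0, 2, 1, 16, 9.

5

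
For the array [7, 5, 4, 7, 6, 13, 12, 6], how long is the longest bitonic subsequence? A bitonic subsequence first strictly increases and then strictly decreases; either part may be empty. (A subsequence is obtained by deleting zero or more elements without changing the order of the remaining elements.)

5

One longest bitonic subsequence is 5, 7, 13, 12, 6 (positions 2,4,6,7,8): it rises to 13 then falls. Length 5 is optimal.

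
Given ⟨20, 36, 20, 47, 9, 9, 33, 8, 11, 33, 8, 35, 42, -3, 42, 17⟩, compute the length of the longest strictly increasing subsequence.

5

Scanning left to right, the best length ending at each element is: 20→1, 36→2, 20→1, 47→3, 9→1, 9→1, 33→2, 8→1, 11→2, 33→3, 8→1, 35→4, 42→5, -3→1, 42→5, 17→3.
So the longest increasing subsequence has length 5, e.g. 9, 11, 33, 35, 42.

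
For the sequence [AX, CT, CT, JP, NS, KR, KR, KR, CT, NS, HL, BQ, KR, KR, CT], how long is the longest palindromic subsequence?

Using dp[i][j] = 2 + dp[i+1][j−1] if the ends match, else max(dp[i+1][j], dp[i][j−1]):
dp[1][15] = 7. A witness is CT KR KR BQ KR KR CT at positions 2,6,7,12,13,14,15.

7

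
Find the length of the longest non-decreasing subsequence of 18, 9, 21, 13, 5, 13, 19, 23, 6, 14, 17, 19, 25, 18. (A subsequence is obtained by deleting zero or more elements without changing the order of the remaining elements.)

7

One longest non-decreasing subsequence is 9, 13, 13, 14, 17, 19, 25 (positions 2,4,6,10,11,12,13), of length 7; no longer one exists.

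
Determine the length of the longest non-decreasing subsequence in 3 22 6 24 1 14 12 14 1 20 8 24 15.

Scanning left to right, the best length ending at each element is: 3→1, 22→2, 6→2, 24→3, 1→1, 14→3, 12→3, 14→4, 1→2, 20→5, 8→3, 24→6, 15→5.
So the longest non-decreasing subsequence has length 6, e.g. 3, 6, 14, 14, 20, 24.

6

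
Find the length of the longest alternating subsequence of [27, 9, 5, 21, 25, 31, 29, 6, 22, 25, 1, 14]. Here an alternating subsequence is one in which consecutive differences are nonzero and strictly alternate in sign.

A longest alternating subsequence is 27, 9, 21, 6, 22, 1, 14 (positions 1,2,4,8,9,11,12); its 6 consecutive differences strictly alternate in sign, and length 7 is optimal.

7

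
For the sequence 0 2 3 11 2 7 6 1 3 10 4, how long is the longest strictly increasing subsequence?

5

Scanning left to right, the best length ending at each element is: 0→1, 2→2, 3→3, 11→4, 2→2, 7→4, 6→4, 1→2, 3→3, 10→5, 4→4.
So the longest increasing subsequence has length 5, e.g. 0, 2, 3, 7, 10.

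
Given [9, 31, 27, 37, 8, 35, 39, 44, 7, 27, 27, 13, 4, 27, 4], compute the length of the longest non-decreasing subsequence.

5

Let dp[i] be the longest non-decreasing subsequence ending at position i. Then dp = [1, 2, 2, 3, 1, 3, 4, 5, 1, 3, 4, 2, 1, 5, 2].
The maximum is 5; one witness is 9, 31, 37, 39, 44 at positions 1,2,4,7,8.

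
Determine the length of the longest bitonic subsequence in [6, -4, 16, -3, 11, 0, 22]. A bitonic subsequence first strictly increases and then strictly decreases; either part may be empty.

4

One longest bitonic subsequence is 6, 16, 11, 0 (positions 1,3,5,6): it rises to 16 then falls. Length 4 is optimal.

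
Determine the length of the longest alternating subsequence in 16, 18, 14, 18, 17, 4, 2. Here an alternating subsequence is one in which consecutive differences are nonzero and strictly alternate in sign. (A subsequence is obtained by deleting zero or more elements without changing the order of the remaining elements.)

5

Track the best alternating length ending on an up-step vs a down-step at each position: up/down = 1/1, 2/1, 1/3, 4/1, 4/5, 1/5, 1/5.
The maximum over both is 5; one such subsequence is 16, 18, 14, 18, 17.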